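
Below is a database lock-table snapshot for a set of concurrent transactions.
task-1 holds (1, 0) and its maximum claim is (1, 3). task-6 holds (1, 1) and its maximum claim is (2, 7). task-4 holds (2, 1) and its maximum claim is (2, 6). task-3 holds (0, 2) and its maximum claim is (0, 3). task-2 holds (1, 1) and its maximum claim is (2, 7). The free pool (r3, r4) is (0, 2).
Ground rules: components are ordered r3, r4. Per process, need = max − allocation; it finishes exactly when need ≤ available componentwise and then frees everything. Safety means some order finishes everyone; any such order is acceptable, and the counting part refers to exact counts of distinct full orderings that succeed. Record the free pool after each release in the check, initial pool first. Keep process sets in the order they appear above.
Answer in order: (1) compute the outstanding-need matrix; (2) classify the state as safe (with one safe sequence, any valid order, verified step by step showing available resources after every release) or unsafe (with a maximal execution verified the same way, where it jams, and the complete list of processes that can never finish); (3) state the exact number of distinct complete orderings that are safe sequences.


(1) Outstanding need per process (order r3, r4):
  task-1: (0, 3)
  task-6: (1, 6)
  task-4: (0, 5)
  task-3: (0, 1)
  task-2: (1, 6)
(2) UNSAFE.
Key observation: once task-3, task-1 finish, the pool peaks at (1, 4) — and every remaining process still needs more r4 than that.
The run task-3, task-1 cannot be extended any further. Verifying each step:
  pool = (0, 2)
  task-3 needs (0, 1) <= (0, 2) -> finishes; pool += (0, 2) = (0, 4)
  task-1 needs (0, 3) <= (0, 4) -> finishes; pool += (1, 0) = (1, 4)
  task-6 still needs (1, 6) but only (1, 4) is free — short on r4
  task-4 still needs (0, 5) but only (1, 4) is free — short on r4
  task-2 still needs (1, 6) but only (1, 4) is free — short on r4
Permanently blocked: task-6, task-4 and task-2.
(3) Exactly 0 of the possible complete orderings are safe sequences.


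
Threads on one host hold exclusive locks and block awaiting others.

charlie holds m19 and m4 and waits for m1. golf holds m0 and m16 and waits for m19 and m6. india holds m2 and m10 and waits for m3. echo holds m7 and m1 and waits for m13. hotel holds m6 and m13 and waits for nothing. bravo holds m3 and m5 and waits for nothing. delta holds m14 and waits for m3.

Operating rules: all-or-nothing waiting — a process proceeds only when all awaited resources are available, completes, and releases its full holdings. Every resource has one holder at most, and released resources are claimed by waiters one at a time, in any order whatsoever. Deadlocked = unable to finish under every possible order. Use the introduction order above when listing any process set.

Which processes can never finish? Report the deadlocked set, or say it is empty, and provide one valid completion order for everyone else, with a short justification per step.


The deadlocked set is empty.
Key observation: the wait graph is acyclic; completion cascades from the unblocked processes through everyone else.
A valid finishing order for the others: hotel, echo, bravo, india, charlie, delta, golf.
Walking it through:
  hotel waits on nothing -> runs at once and releases m6 and m13
  run echo (all its waits — m13 — are resolved); releases m7 and m1
  bravo waits on nothing -> runs at once and releases m3 and m5
  run india (all its waits — m3 — are resolved); releases m2 and m10
  run charlie (all its waits — m1 — are resolved); releases m19 and m4
  run delta (all its waits — m3 — are resolved); releases m14
  run golf (all its waits — m19 and m6 — are resolved); releases m0 and m16


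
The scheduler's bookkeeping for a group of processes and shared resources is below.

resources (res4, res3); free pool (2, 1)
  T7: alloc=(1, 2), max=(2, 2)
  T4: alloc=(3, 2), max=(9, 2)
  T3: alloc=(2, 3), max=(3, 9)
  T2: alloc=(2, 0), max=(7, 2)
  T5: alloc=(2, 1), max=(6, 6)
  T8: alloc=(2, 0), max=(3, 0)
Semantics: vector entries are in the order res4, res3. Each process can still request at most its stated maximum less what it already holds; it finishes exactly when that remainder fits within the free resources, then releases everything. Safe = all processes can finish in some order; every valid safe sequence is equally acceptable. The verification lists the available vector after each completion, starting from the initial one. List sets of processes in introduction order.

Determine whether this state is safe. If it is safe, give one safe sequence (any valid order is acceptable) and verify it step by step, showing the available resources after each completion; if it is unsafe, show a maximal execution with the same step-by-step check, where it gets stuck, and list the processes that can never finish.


The state is SAFE; one workable sequence: T7, T8, T2, T4, T5, T3.
Key observation: the order's first zero-slack moment is T2 ((5, 2) needed, (5, 3) free — a requested resource with nothing to spare).
Check, step by step:
  pool = (2, 1)
  T7 needs (1, 0) <= (2, 1) -> finishes; pool += (1, 2) = (3, 3)
  T8 needs (1, 0) <= (3, 3) -> finishes; pool += (2, 0) = (5, 3)
  T2 needs (5, 2) <= (5, 3) -> finishes; pool += (2, 0) = (7, 3)
  T4 needs (6, 0) <= (7, 3) -> finishes; pool += (3, 2) = (10, 5)
  T5 needs (4, 5) <= (10, 5) -> finishes; pool += (2, 1) = (12, 6)
  T3 needs (1, 6) <= (12, 6) -> finishes; pool += (2, 3) = (14, 9)


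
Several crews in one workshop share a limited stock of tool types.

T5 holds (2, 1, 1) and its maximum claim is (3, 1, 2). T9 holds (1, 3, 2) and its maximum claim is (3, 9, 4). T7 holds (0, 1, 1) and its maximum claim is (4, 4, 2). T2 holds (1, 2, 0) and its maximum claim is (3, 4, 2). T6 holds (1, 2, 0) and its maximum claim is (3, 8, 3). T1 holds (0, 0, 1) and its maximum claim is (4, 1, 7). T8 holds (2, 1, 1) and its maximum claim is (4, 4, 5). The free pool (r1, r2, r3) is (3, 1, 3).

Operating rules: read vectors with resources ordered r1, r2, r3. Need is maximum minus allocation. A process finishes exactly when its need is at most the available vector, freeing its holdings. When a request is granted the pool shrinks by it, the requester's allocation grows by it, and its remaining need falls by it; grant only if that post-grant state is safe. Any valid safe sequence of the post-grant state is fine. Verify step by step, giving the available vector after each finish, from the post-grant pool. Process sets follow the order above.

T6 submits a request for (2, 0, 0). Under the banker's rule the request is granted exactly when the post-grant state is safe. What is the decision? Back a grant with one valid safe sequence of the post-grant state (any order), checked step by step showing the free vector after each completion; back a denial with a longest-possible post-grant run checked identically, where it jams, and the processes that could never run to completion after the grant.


GRANT — the state after the grant stays safe, e.g. via T5, T2, T8, T7, T9, T1, T6.
Key observation: with (1, 1, 3) left after the transfer, T5 can run at once — the state stays safe.
Verifying the post-grant state step by step:
  pool = (1, 1, 3)
  run T5 (needs (1, 0, 1), free (1, 1, 3)); after release of (2, 1, 1) the pool is (3, 2, 4)
  run T2 (needs (2, 2, 2), free (3, 2, 4)); after release of (1, 2, 0) the pool is (4, 4, 4)
  run T8 (needs (2, 3, 4), free (4, 4, 4)); after release of (2, 1, 1) the pool is (6, 5, 5)
  run T7 (needs (4, 3, 1), free (6, 5, 5)); after release of (0, 1, 1) the pool is (6, 6, 6)
  run T9 (needs (2, 6, 2), free (6, 6, 6)); after release of (1, 3, 2) the pool is (7, 9, 8)
  run T1 (needs (4, 1, 6), free (7, 9, 8)); after release of (0, 0, 1) the pool is (7, 9, 9)
  run T6 (needs (0, 6, 3), free (7, 9, 9)); after release of (3, 2, 0) the pool is (10, 11, 9)


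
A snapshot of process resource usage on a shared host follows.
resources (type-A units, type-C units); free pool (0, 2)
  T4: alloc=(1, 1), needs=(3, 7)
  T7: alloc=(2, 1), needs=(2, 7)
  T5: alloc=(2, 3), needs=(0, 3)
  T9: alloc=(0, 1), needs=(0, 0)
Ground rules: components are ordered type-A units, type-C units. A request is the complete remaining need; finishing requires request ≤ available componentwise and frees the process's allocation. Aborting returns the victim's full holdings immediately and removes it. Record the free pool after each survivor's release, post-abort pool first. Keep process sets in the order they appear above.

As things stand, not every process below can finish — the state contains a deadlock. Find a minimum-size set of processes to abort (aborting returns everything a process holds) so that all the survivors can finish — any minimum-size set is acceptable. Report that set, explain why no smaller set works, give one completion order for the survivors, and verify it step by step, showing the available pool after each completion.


Abort T7.
Key observation: the deadlocked T4 becomes finishable only because T7 released (2, 1); it completes at step 3 below.
Minimality: the empty abort set fails — the state is deadlocked as it stands.
The survivors complete as T5, T9, T4. Check, step by step (starting from the post-abort pool):
  pool = (2, 3)
  T5 needs (0, 3) <= (2, 3) -> finishes; pool += (2, 3) = (4, 6)
  T9 needs (0, 0) <= (4, 6) -> finishes; pool += (0, 1) = (4, 7)
  T4 needs (3, 7) <= (4, 7) -> finishes; pool += (1, 1) = (5, 8)


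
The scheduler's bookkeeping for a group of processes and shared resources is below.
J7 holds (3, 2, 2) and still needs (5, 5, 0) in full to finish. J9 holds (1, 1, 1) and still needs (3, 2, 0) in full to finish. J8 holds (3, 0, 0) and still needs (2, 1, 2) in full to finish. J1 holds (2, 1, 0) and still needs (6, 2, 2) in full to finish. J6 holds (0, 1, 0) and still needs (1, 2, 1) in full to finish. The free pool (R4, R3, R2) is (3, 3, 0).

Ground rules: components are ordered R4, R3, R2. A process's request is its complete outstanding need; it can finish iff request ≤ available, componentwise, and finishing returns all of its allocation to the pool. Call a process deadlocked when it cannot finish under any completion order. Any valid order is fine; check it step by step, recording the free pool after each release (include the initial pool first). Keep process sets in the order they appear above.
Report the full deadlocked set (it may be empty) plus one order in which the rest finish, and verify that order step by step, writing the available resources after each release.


Deadlocked set: J7, J8 and J1.
Key observation: after J9, J6 the pool peaks at (4, 5, 1), and each blocked process is short somewhere: J7 on R4; J8 on R2; J1 on R4, R2.
One completion order for the rest: J9, J6. Step-by-step check:
  pool = (3, 3, 0)
  J9 needs (3, 2, 0) <= (3, 3, 0) -> finishes; pool += (1, 1, 1) = (4, 4, 1)
  J6 needs (1, 2, 1) <= (4, 4, 1) -> finishes; pool += (0, 1, 0) = (4, 5, 1)
The stuck group stays short no matter what:
  J7 cannot run: need (5, 5, 0) vs free (4, 5, 1) (insufficient R4)
  J8 cannot run: need (2, 1, 2) vs free (4, 5, 1) (insufficient R2)
  J1 cannot run: need (6, 2, 2) vs free (4, 5, 1) (insufficient R4 and R2)


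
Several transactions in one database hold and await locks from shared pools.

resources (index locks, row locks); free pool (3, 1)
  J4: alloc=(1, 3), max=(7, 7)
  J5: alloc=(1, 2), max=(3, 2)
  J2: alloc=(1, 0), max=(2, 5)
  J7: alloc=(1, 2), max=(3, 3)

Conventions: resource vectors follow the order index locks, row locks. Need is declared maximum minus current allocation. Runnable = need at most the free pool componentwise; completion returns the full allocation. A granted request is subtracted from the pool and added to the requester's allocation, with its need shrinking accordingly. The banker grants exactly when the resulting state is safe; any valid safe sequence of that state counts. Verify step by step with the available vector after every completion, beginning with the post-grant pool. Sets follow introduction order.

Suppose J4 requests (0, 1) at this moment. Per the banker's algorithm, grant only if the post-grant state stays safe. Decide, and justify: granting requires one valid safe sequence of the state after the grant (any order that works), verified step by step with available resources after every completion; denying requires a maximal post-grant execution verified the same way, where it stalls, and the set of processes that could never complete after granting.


DENY — the pretend-granted state is unsafe.
Key observation: after J5, J7 the pool peaks at (5, 4), and each blocked process is short somewhere: J4 on index locks; J2 on row locks.
After a pretend grant, a maximal execution: J5, J7 — then nothing else fits. Verifying each step:
  pool = (3, 0)
  run J5 (needs (2, 0), free (3, 0)); after release of (1, 2) the pool is (4, 2)
  run J7 (needs (2, 1), free (4, 2)); after release of (1, 2) the pool is (5, 4)
  J4 still needs (6, 3) but only (5, 4) is free — short on index locks
  J2 still needs (1, 5) but only (5, 4) is free — short on row locks
Had the request been granted, J4 and J2 could never finish.


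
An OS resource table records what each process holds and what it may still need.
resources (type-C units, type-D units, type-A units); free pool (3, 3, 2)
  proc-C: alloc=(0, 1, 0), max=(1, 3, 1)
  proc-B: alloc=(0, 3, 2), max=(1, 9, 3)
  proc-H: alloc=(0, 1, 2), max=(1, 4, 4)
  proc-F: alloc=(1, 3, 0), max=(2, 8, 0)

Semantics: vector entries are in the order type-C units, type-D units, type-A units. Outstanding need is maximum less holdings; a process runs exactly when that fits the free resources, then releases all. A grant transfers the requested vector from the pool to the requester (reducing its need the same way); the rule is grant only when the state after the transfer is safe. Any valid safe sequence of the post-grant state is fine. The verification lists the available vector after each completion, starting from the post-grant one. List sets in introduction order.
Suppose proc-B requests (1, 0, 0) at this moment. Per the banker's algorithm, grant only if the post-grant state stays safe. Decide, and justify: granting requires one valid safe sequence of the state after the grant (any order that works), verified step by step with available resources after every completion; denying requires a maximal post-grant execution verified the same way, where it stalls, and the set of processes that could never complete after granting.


GRANT — the state after the grant stays safe, e.g. via proc-H, proc-C, proc-F, proc-B.
Key observation: the grant leaves (2, 3, 2) free — enough for proc-H, whose release restarts the cascade.
Check on the post-grant state, step by step:
  pool = (2, 3, 2)
  run proc-H (needs (1, 3, 2), free (2, 3, 2)); after release of (0, 1, 2) the pool is (2, 4, 4)
  run proc-C (needs (1, 2, 1), free (2, 4, 4)); after release of (0, 1, 0) the pool is (2, 5, 4)
  run proc-F (needs (1, 5, 0), free (2, 5, 4)); after release of (1, 3, 0) the pool is (3, 8, 4)
  run proc-B (needs (0, 6, 1), free (3, 8, 4)); after release of (1, 3, 2) the pool is (4, 11, 6)


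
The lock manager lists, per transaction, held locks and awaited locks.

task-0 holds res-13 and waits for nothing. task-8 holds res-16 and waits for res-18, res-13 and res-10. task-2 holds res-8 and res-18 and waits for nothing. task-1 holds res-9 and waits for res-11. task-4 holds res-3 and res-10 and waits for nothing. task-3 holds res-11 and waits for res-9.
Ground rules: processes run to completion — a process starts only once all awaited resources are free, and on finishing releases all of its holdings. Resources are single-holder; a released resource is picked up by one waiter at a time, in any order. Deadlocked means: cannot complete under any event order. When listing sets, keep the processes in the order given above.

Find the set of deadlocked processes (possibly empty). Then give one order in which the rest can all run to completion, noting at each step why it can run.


Deadlocked: task-1 and task-3.
Key observation: the loop task-1 -> task-3 -> task-1 blocks itself forever; no other process is dragged down with it.
The rest can finish in the order task-2, task-4, task-0, task-8.
Walking it through:
  run task-2 (it waits on nothing); releases res-8 and res-18
  run task-4 (it waits on nothing); releases res-3 and res-10
  run task-0 (it waits on nothing); releases res-13
  run task-8 (all its waits — res-18, res-13 and res-10 — are resolved); releases res-16


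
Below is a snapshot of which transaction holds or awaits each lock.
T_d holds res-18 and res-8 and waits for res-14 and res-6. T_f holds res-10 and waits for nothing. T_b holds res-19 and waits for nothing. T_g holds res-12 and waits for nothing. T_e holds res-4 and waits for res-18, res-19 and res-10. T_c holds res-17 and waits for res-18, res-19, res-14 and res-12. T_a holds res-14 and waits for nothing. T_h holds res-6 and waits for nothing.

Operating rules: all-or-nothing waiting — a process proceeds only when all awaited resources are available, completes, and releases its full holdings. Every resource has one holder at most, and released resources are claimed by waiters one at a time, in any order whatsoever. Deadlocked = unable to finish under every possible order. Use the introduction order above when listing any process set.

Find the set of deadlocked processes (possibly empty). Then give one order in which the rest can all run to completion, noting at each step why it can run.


No process is deadlocked.
Key observation: the wait graph is acyclic; completion cascades from the unblocked processes through everyone else.
A valid finishing order for the others: T_f, T_h, T_g, T_a, T_b, T_d, T_c, T_e.
Verifying each step:
  T_f: no waits; runs immediately, freeing res-10
  T_h: no waits; runs immediately, freeing res-6
  T_g: no waits; runs immediately, freeing res-12
  T_a: no waits; runs immediately, freeing res-14
  T_b: no waits; runs immediately, freeing res-19
  T_d waits on res-14 and res-6 — all released -> runs and releases res-18 and res-8
  T_c waits on res-18, res-19, res-14 and res-12 — all released -> runs and releases res-17
  T_e waits on res-18, res-19 and res-10 — all released -> runs and releases res-4


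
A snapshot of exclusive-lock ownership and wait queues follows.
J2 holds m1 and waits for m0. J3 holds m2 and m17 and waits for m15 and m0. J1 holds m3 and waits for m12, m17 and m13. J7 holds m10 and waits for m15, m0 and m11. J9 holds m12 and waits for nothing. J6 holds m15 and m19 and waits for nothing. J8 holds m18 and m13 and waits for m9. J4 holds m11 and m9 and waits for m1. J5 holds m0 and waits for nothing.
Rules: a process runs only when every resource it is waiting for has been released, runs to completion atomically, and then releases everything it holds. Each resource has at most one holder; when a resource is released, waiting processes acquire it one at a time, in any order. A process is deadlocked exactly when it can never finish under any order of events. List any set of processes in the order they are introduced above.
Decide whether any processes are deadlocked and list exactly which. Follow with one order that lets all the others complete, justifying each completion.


No process is deadlocked.
Key observation: there is no circular wait here — follow any chain and it reaches a process that is free to run now.
The rest can finish in the order J5, J2, J9, J4, J6, J7, J8, J3, J1.
Step-by-step check:
  run J5 (it waits on nothing); releases m0
  run J2 (all its waits — m0 — are resolved); releases m1
  run J9 (it waits on nothing); releases m12
  run J4 (all its waits — m1 — are resolved); releases m11 and m9
  run J6 (it waits on nothing); releases m15 and m19
  run J7 (all its waits — m15, m0 and m11 — are resolved); releases m10
  run J8 (all its waits — m9 — are resolved); releases m18 and m13
  run J3 (all its waits — m15 and m0 — are resolved); releases m2 and m17
  run J1 (all its waits — m12, m17 and m13 — are resolved); releases m3


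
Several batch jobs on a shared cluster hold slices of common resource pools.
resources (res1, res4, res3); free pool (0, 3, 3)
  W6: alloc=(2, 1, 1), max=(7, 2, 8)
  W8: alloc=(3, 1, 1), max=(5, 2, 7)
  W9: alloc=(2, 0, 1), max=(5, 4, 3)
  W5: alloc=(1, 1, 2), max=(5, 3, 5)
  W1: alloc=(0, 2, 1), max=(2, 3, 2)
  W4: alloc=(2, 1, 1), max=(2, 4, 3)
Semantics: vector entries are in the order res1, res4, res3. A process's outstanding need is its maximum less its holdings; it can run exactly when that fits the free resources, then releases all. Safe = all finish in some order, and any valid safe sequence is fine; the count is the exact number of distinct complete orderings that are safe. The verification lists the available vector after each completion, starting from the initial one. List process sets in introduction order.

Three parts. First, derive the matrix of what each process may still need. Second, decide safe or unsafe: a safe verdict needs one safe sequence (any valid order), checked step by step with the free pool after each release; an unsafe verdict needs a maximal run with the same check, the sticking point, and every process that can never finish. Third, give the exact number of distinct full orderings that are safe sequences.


(1) Outstanding need per process (order res1, res4, res3):
  W6: (5, 1, 7)
  W8: (2, 1, 6)
  W9: (3, 4, 2)
  W5: (4, 2, 3)
  W1: (2, 1, 1)
  W4: (0, 3, 2)
(2) UNSAFE.
Key observation: after W4, W1 the pool peaks at (2, 6, 5), and each blocked process is short somewhere: W6 on res1, res3; W8 on res3; W9 on res1; W5 on res1.
Going as far as possible: W4, W1; after that, nothing fits. Walking it through:
  pool = (0, 3, 3)
  run W4 (needs (0, 3, 2), free (0, 3, 3)); after release of (2, 1, 1) the pool is (2, 4, 4)
  run W1 (needs (2, 1, 1), free (2, 4, 4)); after release of (0, 2, 1) the pool is (2, 6, 5)
  W6 cannot run: need (5, 1, 7) vs free (2, 6, 5) (insufficient res1 and res3)
  W8 cannot run: need (2, 1, 6) vs free (2, 6, 5) (insufficient res3)
  W9 cannot run: need (3, 4, 2) vs free (2, 6, 5) (insufficient res1)
  W5 cannot run: need (4, 2, 3) vs free (2, 6, 5) (insufficient res1)
Processes that can never finish: W6, W8, W9 and W5.
(3) Precisely 0 of the possible complete orderings are safe sequences.


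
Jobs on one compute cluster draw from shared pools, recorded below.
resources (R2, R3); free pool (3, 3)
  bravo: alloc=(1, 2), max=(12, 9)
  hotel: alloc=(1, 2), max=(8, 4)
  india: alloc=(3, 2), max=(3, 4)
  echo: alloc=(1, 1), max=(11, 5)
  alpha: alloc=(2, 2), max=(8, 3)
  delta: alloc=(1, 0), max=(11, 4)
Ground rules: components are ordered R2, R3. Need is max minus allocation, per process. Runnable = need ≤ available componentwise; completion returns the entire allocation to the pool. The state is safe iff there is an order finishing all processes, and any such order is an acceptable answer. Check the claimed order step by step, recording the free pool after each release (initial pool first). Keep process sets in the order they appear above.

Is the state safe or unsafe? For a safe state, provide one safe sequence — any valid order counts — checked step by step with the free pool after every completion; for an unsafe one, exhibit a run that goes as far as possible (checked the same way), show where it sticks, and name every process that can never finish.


UNSAFE — no complete ordering exists.
Key observation: even finishing india, alpha, hotel leaves just (9, 9) free — too little R2 for any of the remaining processes.
Going as far as possible: india, alpha, hotel; after that, nothing fits. Verifying each step:
  pool = (3, 3)
  india: need (0, 2) fits (3, 3); releases (3, 2), pool now (6, 5)
  alpha: need (6, 1) fits (6, 5); releases (2, 2), pool now (8, 7)
  hotel: need (7, 2) fits (8, 7); releases (1, 2), pool now (9, 9)
  bravo still needs (11, 7) but only (9, 9) is free — short on R2
  echo still needs (10, 4) but only (9, 9) is free — short on R2
  delta still needs (10, 4) but only (9, 9) is free — short on R2
Permanently blocked: bravo, echo and delta.


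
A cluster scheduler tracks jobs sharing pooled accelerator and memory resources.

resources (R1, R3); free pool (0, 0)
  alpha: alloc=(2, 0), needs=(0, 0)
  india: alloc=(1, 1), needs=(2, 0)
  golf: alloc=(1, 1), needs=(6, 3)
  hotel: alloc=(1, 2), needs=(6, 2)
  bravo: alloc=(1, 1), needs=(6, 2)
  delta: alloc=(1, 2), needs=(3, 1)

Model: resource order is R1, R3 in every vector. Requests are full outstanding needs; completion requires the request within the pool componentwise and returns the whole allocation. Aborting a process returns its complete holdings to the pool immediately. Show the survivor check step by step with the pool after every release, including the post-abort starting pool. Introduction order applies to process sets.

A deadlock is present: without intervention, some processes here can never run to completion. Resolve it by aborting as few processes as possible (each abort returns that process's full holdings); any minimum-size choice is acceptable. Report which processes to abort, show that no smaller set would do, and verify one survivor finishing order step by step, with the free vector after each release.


Minimum abort set: golf and hotel.
Key observation: the deadlocked bravo becomes finishable only because golf and hotel released (2, 3); it completes at step 4 below.
No one abort is enough; case by case: alpha alone leaves golf blocked (short on R1); india alone leaves golf blocked (short on R1); golf alone leaves hotel blocked (short on R1); hotel alone leaves golf blocked (short on R1); bravo alone leaves golf blocked (short on R1); delta alone leaves golf blocked (short on R1).
The survivors complete as india, delta, alpha, bravo. Check, step by step (starting from the post-abort pool):
  pool = (2, 3)
  india needs (2, 0) <= (2, 3) -> finishes; pool += (1, 1) = (3, 4)
  delta needs (3, 1) <= (3, 4) -> finishes; pool += (1, 2) = (4, 6)
  alpha needs (0, 0) <= (4, 6) -> finishes; pool += (2, 0) = (6, 6)
  bravo needs (6, 2) <= (6, 6) -> finishes; pool += (1, 1) = (7, 7)


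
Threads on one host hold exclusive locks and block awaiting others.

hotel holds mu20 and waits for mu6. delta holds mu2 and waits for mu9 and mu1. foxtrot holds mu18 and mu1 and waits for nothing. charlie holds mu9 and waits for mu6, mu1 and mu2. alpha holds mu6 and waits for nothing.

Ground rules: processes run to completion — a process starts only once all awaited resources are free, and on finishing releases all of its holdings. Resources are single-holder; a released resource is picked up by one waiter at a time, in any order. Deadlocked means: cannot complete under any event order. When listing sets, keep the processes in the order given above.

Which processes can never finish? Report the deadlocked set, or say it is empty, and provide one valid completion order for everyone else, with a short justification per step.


Deadlocked set: delta and charlie.
Key observation: the wait chain closes on itself along delta -> charlie -> delta; no other process is dragged down with it.
A valid finishing order for the others: foxtrot, alpha, hotel.
Step-by-step check:
  foxtrot waits on nothing -> runs at once and releases mu18 and mu1
  alpha waits on nothing -> runs at once and releases mu6
  hotel waits on mu6 — all released -> runs and releases mu20


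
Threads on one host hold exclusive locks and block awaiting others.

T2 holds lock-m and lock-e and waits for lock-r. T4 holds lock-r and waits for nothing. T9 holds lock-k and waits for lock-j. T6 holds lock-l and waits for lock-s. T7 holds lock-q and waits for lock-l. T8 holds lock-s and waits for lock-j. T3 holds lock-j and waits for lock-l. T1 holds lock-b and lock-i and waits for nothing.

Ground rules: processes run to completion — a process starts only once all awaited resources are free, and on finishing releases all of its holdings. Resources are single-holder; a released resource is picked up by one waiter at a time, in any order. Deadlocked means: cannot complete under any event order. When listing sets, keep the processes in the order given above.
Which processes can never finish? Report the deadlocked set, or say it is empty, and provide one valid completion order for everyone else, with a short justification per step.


Deadlocked: T9, T6, T7, T8 and T3.
Key observation: the waits loop around T3 -> T6 -> T8 -> T3 with no way out; T9 and T7 wait into the deadlock from upstream.
One completion order for the rest: T4, T2, T1.
Check, step by step:
  T4 waits on nothing -> runs at once and releases lock-r
  T2: everything it awaited (lock-r) is free; runs, freeing lock-m and lock-e
  T1 waits on nothing -> runs at once and releases lock-b and lock-i


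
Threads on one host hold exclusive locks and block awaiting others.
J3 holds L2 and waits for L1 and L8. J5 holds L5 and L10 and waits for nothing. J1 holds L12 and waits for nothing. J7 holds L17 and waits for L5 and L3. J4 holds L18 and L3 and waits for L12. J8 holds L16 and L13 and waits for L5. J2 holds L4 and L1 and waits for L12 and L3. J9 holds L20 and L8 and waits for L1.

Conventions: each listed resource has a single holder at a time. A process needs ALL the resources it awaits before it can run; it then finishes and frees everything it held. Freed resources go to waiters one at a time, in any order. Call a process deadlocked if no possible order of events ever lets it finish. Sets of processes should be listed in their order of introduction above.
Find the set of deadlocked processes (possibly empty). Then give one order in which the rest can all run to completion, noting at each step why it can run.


No process is deadlocked.
Key observation: the wait graph is acyclic; completion cascades from the unblocked processes through everyone else.
The rest can finish in the order J1, J5, J8, J4, J2, J9, J3, J7.
Verifying each step:
  J1 waits on nothing -> runs at once and releases L12
  J5 waits on nothing -> runs at once and releases L5 and L10
  J8: everything it awaited (L5) is free; runs, freeing L16 and L13
  J4: everything it awaited (L12) is free; runs, freeing L18 and L3
  J2: everything it awaited (L12 and L3) is free; runs, freeing L4 and L1
  J9: everything it awaited (L1) is free; runs, freeing L20 and L8
  J3: everything it awaited (L1 and L8) is free; runs, freeing L2
  J7: everything it awaited (L5 and L3) is free; runs, freeing L17


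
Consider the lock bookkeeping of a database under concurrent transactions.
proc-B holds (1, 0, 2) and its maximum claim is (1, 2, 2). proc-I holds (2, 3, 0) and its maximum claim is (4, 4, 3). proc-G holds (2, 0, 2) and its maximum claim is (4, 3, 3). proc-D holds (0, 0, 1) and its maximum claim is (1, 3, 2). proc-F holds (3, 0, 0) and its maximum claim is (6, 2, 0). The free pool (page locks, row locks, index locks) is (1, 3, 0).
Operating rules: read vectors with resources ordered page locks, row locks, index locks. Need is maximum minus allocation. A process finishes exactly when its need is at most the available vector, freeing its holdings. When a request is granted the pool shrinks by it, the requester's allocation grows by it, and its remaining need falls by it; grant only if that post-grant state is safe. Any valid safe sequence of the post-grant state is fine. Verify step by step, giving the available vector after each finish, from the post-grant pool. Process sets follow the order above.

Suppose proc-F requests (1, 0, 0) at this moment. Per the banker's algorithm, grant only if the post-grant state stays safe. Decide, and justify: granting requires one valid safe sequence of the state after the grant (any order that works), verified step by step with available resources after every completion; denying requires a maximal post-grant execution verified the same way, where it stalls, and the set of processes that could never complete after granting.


DENY: after the grant no complete ordering would exist.
Key observation: the wall is page locks: completing proc-B, proc-D brings the pool only to (1, 3, 3), and all the rest need more.
Pretend the grant happened; the run proc-B, proc-D goes as far as possible. Verifying each step:
  pool = (0, 3, 0)
  run proc-B (needs (0, 2, 0), free (0, 3, 0)); after release of (1, 0, 2) the pool is (1, 3, 2)
  run proc-D (needs (1, 3, 1), free (1, 3, 2)); after release of (0, 0, 1) the pool is (1, 3, 3)
  proc-I still needs (2, 1, 3) but only (1, 3, 3) is free — short on page locks
  proc-G still needs (2, 3, 1) but only (1, 3, 3) is free — short on page locks
  proc-F still needs (2, 2, 0) but only (1, 3, 3) is free — short on page locks
Processes that could never finish after the grant: proc-I, proc-G and proc-F.


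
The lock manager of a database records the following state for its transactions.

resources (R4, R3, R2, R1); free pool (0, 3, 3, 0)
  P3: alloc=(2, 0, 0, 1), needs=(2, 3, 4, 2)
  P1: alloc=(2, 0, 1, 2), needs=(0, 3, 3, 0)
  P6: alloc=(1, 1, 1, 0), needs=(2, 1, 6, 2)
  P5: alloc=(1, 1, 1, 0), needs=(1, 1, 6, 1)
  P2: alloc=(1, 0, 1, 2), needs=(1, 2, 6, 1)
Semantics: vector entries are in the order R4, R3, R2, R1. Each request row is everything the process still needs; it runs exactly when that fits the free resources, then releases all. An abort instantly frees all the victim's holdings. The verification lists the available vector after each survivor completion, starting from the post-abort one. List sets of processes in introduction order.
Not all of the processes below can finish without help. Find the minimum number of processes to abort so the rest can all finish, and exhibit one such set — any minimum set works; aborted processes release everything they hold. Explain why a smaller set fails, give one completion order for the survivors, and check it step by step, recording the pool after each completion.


The answer: abort P6 and P5.
Key observation: P2 was stuck for good until P6 and P5 gave back (2, 2, 2, 0); in the order shown it finishes at step 2.
Minimality, checking each single-abort alternative: P3 alone leaves P6 blocked (short on R2); P1 alone leaves P6 blocked (short on R2); P6 alone leaves P5 blocked (short on R2); P5 alone leaves P6 blocked (short on R2); P2 alone leaves P6 blocked (short on R2).
The survivors complete as P1, P2, P3. Verifying each step (starting from the post-abort pool):
  pool = (2, 5, 5, 0)
  run P1 (needs (0, 3, 3, 0), free (2, 5, 5, 0)); after release of (2, 0, 1, 2) the pool is (4, 5, 6, 2)
  run P2 (needs (1, 2, 6, 1), free (4, 5, 6, 2)); after release of (1, 0, 1, 2) the pool is (5, 5, 7, 4)
  run P3 (needs (2, 3, 4, 2), free (5, 5, 7, 4)); after release of (2, 0, 0, 1) the pool is (7, 5, 7, 5)


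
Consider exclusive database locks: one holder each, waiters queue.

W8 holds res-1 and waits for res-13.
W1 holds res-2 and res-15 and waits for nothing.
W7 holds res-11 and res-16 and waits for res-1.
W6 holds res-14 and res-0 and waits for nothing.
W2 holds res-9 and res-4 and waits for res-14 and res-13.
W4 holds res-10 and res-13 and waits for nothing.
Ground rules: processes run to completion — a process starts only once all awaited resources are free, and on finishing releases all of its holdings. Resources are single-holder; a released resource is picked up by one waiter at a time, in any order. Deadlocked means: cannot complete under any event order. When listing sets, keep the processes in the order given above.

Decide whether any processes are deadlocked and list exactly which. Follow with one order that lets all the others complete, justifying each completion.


No process is deadlocked.
Key observation: although several processes wait, no cycle exists — each chain bottoms out at a free runner.
A valid finishing order for the others: W4, W8, W1, W6, W2, W7.
Walking it through:
  run W4 (it waits on nothing); releases res-10 and res-13
  W8: everything it awaited (res-13) is free; runs, freeing res-1
  run W1 (it waits on nothing); releases res-2 and res-15
  run W6 (it waits on nothing); releases res-14 and res-0
  W2: everything it awaited (res-14 and res-13) is free; runs, freeing res-9 and res-4
  W7: everything it awaited (res-1) is free; runs, freeing res-11 and res-16


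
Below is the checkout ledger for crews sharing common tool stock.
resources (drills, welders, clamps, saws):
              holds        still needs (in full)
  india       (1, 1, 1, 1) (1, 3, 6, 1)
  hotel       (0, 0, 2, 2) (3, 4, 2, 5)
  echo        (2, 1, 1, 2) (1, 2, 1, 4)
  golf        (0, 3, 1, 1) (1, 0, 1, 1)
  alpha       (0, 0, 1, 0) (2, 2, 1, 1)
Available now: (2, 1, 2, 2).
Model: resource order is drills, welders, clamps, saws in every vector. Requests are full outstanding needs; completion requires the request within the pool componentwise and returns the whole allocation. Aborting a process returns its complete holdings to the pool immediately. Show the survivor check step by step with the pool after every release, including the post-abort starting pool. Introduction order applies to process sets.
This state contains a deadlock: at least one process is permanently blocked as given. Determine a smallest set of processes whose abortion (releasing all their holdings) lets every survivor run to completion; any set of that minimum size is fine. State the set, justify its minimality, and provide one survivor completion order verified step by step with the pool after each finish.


The answer: abort echo.
Key observation: aborting echo returns (2, 1, 1, 2), and hotel — hopeless before — runs at step 2 with the returned capacity in the pool.
Minimality: the empty abort set fails — the state is deadlocked as it stands.
One survivor order: golf, hotel, alpha, india. Walking it through (post-abort pool first):
  pool = (4, 2, 3, 4)
  golf needs (1, 0, 1, 1) <= (4, 2, 3, 4) -> finishes; pool += (0, 3, 1, 1) = (4, 5, 4, 5)
  hotel needs (3, 4, 2, 5) <= (4, 5, 4, 5) -> finishes; pool += (0, 0, 2, 2) = (4, 5, 6, 7)
  alpha needs (2, 2, 1, 1) <= (4, 5, 6, 7) -> finishes; pool += (0, 0, 1, 0) = (4, 5, 7, 7)
  india needs (1, 3, 6, 1) <= (4, 5, 7, 7) -> finishes; pool += (1, 1, 1, 1) = (5, 6, 8, 8)


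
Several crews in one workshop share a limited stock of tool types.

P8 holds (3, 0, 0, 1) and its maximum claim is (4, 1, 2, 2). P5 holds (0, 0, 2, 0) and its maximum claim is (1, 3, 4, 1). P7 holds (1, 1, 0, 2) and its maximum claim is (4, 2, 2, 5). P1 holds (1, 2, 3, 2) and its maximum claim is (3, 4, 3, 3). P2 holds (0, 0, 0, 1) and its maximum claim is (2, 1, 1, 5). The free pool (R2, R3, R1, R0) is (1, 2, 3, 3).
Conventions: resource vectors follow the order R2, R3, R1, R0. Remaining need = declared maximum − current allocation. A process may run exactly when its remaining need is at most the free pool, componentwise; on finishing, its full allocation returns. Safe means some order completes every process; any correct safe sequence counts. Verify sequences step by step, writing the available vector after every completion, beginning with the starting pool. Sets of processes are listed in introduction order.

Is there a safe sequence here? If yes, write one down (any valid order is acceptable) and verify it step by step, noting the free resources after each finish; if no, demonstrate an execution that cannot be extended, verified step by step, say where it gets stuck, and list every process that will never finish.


SAFE, for example via the order P8, P2, P1, P7, P5.
Key observation: reading the order forward, P8 is the first process whose need (1, 1, 2, 1) meets the free pool (1, 2, 3, 3) exactly on a resource it requests.
Verifying each step:
  pool = (1, 2, 3, 3)
  P8: need (1, 1, 2, 1) fits (1, 2, 3, 3); releases (3, 0, 0, 1), pool now (4, 2, 3, 4)
  P2: need (2, 1, 1, 4) fits (4, 2, 3, 4); releases (0, 0, 0, 1), pool now (4, 2, 3, 5)
  P1: need (2, 2, 0, 1) fits (4, 2, 3, 5); releases (1, 2, 3, 2), pool now (5, 4, 6, 7)
  P7: need (3, 1, 2, 3) fits (5, 4, 6, 7); releases (1, 1, 0, 2), pool now (6, 5, 6, 9)
  P5: need (1, 3, 2, 1) fits (6, 5, 6, 9); releases (0, 0, 2, 0), pool now (6, 5, 8, 9)


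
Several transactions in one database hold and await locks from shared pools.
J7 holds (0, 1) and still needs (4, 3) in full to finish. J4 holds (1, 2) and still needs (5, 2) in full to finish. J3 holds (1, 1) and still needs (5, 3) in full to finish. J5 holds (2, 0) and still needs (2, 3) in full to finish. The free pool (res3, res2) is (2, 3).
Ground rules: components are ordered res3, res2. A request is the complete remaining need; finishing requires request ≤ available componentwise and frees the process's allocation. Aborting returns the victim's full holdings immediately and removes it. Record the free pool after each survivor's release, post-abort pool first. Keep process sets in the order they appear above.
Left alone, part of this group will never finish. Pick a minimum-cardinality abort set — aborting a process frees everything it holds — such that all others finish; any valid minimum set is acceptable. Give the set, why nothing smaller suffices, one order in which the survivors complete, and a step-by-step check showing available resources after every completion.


Minimum abort set: J4.
Key observation: before aborting J4, J3 was permanently blocked — no order could ever run it; afterwards it completes at step 3.
No smaller set exists: with zero aborts the deadlock remains.
Survivors finish in the order: J5, J7, J3. Step-by-step check (pool after the aborts first):
  pool = (3, 5)
  run J5 (needs (2, 3), free (3, 5)); after release of (2, 0) the pool is (5, 5)
  run J7 (needs (4, 3), free (5, 5)); after release of (0, 1) the pool is (5, 6)
  run J3 (needs (5, 3), free (5, 6)); after release of (1, 1) the pool is (6, 7)
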